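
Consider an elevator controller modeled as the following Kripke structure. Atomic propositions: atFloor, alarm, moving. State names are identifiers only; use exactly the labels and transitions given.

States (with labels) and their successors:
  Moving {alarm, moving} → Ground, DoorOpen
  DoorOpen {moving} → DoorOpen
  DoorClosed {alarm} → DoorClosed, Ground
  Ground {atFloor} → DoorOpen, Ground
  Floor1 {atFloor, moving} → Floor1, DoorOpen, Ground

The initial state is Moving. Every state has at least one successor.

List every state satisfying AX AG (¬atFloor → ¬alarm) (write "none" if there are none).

States satisfying AG (¬atFloor → ¬alarm): {DoorOpen, Ground, Floor1}.
States satisfying AX AG (¬atFloor → ¬alarm): {Moving, DoorOpen, Ground, Floor1}.

{Moving, DoorOpen, Ground, Floor1}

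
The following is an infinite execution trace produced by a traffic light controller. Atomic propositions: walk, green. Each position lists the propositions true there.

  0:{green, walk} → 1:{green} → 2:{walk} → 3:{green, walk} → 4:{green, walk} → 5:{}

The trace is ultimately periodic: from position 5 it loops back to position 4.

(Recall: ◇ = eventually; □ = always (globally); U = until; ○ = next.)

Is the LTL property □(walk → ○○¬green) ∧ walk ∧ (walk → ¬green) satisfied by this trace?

Violated

walk → ○○¬green must hold at every position from 0 onward. It fails at position 2, so □(walk → ○○¬green) is false.
Positions where walk holds: 0, 2, 3, 4.
Check ○○¬green at each: 0→ok, 2→fails, 3→ok, 4→fails.
At position 0: □(walk → ○○¬green) is false; walk ∧ (walk → ¬green) is false; so □(walk → ○○¬green) ∧ walk ∧ (walk → ¬green) is false.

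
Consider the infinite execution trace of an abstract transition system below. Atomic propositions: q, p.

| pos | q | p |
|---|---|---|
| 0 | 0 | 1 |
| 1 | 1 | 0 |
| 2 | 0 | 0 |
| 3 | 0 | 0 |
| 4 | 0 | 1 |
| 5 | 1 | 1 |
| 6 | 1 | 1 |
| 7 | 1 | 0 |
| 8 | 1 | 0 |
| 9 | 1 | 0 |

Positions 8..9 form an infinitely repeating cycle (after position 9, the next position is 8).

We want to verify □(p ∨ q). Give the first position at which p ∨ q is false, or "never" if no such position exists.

Check p ∨ q at each position in order: 0 ✓, 1 ✓.
At position 2 the labels are {}, so p ∨ q is false there. This is the first violation.

2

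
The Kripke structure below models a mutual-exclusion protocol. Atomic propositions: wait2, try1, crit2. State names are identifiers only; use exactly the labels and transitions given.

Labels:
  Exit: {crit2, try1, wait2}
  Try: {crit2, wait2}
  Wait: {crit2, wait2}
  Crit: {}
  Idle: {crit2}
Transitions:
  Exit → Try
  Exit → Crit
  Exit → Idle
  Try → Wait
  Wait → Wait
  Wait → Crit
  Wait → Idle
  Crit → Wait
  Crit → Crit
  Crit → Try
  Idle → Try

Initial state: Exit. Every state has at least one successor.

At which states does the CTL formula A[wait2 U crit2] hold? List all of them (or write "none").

States satisfying wait2: {Exit, Try, Wait}.
States satisfying crit2: {Exit, Try, Wait, Idle}.
States satisfying A[wait2 U crit2]: {Exit, Try, Wait, Idle}.

{Exit, Try, Wait, Idle}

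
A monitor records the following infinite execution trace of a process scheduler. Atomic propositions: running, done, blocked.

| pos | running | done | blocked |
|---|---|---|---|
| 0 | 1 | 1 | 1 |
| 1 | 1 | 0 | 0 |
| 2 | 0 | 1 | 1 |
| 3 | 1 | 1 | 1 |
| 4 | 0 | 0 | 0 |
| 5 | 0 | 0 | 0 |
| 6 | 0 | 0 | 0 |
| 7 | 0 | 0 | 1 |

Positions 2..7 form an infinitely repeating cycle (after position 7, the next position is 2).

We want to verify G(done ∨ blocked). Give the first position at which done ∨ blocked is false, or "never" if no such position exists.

Check done ∨ blocked at each position in order: 0 ✓.
At position 1 the labels are {running}, so done ∨ blocked is false there. This is the first violation.

1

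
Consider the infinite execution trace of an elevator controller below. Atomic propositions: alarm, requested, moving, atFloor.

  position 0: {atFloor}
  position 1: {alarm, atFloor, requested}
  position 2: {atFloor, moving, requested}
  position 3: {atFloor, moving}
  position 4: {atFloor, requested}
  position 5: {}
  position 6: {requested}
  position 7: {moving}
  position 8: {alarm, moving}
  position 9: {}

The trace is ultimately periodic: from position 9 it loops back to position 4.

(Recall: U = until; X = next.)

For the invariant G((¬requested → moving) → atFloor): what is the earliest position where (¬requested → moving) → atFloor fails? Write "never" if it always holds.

6

Check (¬requested → moving) → atFloor at each position in order: 0 ✓, 1 ✓, 2 ✓, 3 ✓, 4 ✓, 5 ✓.
At position 6 the labels are {requested}, so (¬requested → moving) → atFloor is false there. This is the first violation.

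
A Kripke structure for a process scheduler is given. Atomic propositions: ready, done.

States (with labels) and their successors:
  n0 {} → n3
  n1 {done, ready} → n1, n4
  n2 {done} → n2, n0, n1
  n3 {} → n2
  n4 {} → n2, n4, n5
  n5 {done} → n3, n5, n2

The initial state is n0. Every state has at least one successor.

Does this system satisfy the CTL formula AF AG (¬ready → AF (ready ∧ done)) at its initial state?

States satisfying AG (¬ready → AF (ready ∧ done)): ∅.
States satisfying AF AG (¬ready → AF (ready ∧ done)): ∅.
There is a path from n0 along which AG (¬ready → AF (ready ∧ done)) never holds.
n0 ∉ Sat(AF AG (¬ready → AF (ready ∧ done))).

Does not hold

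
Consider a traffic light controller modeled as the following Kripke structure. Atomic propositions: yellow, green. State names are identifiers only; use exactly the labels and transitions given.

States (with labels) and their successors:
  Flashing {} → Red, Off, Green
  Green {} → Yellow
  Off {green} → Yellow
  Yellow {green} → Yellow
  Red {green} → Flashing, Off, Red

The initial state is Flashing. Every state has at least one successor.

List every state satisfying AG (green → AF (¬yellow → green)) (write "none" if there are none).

States satisfying green → AF (¬yellow → green): {Flashing, Green, Off, Yellow, Red}.
States satisfying AG (green → AF (¬yellow → green)): {Flashing, Green, Off, Yellow, Red}.

{Flashing, Green, Off, Yellow, Red}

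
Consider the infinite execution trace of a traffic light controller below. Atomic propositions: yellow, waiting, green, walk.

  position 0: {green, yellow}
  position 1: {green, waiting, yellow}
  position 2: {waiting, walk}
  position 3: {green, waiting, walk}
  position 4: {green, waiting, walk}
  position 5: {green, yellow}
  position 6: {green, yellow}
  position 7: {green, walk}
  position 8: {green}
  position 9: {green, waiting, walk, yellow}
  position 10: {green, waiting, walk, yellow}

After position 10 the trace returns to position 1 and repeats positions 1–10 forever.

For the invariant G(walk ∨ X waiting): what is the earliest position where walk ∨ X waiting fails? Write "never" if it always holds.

Check walk ∨ X waiting at each position in order: 0 ✓, 1 ✓, 2 ✓, 3 ✓, 4 ✓.
At position 5 the labels are {green, yellow} and the next position 6 has {green, yellow}, so walk ∨ X waiting is false there. This is the first violation.

5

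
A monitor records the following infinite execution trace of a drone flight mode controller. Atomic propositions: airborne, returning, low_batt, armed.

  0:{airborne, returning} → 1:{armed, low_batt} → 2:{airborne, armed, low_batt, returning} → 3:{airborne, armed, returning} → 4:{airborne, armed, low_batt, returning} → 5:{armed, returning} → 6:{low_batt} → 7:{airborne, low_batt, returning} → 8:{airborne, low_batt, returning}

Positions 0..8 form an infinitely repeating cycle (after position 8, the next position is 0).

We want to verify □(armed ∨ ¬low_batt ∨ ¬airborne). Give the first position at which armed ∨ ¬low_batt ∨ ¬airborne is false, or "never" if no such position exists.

Check armed ∨ ¬low_batt ∨ ¬airborne at each position in order: 0 ✓, 1 ✓, 2 ✓, 3 ✓, 4 ✓, 5 ✓, 6 ✓.
At position 7 the labels are {airborne, low_batt, returning}, so armed ∨ ¬low_batt ∨ ¬airborne is false there. This is the first violation.

7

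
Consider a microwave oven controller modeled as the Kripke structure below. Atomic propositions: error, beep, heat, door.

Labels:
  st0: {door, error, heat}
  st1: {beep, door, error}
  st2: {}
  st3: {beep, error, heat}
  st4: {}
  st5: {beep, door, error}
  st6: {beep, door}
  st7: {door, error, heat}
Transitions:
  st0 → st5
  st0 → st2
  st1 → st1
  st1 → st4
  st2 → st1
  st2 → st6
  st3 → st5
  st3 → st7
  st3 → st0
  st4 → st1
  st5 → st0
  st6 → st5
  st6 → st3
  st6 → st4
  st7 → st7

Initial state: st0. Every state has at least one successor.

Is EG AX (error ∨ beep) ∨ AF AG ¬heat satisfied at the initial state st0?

States satisfying AX (error ∨ beep): {st2, st3, st4, st5, st7}.
States satisfying EG AX (error ∨ beep): {st3, st7}.
States satisfying AG ¬heat: {st1, st4}.
States satisfying AF AG ¬heat: {st1, st4}.
States satisfying EG AX (error ∨ beep) ∨ AF AG ¬heat: {st1, st3, st4, st7}.
st0 ∉ Sat(EG AX (error ∨ beep) ∨ AF AG ¬heat).

Violated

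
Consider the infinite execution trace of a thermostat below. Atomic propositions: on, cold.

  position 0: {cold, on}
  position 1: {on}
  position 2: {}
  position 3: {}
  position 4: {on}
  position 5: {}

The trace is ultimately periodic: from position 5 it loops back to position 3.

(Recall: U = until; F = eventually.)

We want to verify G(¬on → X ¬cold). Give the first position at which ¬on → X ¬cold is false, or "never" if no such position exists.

never

¬on → X ¬cold holds at every position 0..5, and those are all the positions the trace ever visits, so the invariant G(¬on → X ¬cold) is never violated.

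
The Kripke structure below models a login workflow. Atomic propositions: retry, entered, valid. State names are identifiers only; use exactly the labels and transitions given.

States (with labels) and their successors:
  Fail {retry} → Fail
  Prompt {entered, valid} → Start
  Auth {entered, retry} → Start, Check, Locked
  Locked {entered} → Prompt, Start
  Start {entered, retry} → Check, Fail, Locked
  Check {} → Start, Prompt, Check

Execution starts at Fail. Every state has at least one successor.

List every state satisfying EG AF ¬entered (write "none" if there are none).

{Fail, Check}

States satisfying AF ¬entered: {Fail, Check}.
States satisfying EG AF ¬entered: {Fail, Check}.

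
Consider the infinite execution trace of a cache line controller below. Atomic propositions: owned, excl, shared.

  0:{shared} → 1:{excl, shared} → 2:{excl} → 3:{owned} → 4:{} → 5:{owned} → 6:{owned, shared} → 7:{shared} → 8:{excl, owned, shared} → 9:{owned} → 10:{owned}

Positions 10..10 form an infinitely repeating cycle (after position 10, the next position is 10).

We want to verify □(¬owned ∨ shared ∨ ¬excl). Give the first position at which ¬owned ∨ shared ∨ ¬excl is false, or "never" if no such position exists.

¬owned ∨ shared ∨ ¬excl holds at every position 0..10, and those are all the positions the trace ever visits, so the invariant □(¬owned ∨ shared ∨ ¬excl) is never violated.

never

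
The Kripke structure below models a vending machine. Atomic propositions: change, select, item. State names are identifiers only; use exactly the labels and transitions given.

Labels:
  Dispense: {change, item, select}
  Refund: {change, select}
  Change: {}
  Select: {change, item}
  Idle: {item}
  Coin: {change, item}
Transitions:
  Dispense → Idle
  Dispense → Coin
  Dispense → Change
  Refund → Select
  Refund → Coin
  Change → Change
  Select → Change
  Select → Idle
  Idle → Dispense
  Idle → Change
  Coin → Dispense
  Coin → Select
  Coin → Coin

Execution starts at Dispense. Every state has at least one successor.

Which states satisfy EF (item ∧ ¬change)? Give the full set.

{Dispense, Refund, Select, Idle, Coin}

States satisfying item ∧ ¬change: {Idle}.
States satisfying EF (item ∧ ¬change): {Dispense, Refund, Select, Idle, Coin}.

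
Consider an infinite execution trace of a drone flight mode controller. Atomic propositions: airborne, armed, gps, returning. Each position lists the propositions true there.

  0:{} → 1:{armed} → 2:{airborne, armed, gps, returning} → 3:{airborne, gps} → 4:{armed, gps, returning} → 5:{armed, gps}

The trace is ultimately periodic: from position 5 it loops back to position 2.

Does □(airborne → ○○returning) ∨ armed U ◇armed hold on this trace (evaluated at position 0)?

airborne → ○○returning must hold at every position from 0 onward. It fails at position 3, so □(airborne → ○○returning) is false.
Positions where airborne holds: 2, 3.
Check ○○returning at each: 2→ok, 3→fails.
Walking from position 0: ◇armed first holds at position 0, and armed holds at every earlier position along the way, so armed U ◇armed holds.
At position 0: □(airborne → ○○returning) is false; armed U ◇armed is true; so □(airborne → ○○returning) ∨ armed U ◇armed is true.

Yes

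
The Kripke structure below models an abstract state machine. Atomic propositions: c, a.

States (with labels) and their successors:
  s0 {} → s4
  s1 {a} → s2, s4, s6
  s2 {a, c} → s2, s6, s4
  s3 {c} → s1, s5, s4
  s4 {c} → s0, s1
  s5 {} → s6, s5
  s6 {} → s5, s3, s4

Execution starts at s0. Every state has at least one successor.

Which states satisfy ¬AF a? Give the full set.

States satisfying a: {s1, s2}.
States satisfying AF a: {s1, s2}.
States satisfying ¬AF a: {s0, s3, s4, s5, s6}.

{s0, s3, s4, s5, s6}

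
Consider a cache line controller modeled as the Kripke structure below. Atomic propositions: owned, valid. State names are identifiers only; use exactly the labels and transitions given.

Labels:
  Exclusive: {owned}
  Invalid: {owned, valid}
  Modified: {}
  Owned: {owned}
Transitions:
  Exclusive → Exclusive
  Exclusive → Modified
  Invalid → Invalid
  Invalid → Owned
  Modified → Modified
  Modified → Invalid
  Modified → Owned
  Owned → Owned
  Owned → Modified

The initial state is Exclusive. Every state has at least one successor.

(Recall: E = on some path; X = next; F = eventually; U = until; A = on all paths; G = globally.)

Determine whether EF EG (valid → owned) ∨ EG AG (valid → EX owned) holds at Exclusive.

States satisfying EG (valid → owned): {Exclusive, Invalid, Modified, Owned}.
States satisfying EF EG (valid → owned): {Exclusive, Invalid, Modified, Owned}.
States satisfying AG (valid → EX owned): {Exclusive, Invalid, Modified, Owned}.
States satisfying EG AG (valid → EX owned): {Exclusive, Invalid, Modified, Owned}.
States satisfying EF EG (valid → owned) ∨ EG AG (valid → EX owned): {Exclusive, Invalid, Modified, Owned}.
Exclusive ∈ Sat(EF EG (valid → owned) ∨ EG AG (valid → EX owned)).

Yes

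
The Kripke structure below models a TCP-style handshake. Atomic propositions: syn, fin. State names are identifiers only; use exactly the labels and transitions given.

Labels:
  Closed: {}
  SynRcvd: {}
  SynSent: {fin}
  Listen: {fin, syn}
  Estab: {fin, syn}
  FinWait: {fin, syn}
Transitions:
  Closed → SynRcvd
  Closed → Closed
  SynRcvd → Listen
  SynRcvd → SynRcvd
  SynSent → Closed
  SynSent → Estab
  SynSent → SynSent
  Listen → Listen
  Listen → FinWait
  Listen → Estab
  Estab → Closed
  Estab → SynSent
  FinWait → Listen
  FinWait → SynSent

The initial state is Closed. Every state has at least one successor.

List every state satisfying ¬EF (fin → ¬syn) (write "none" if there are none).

States satisfying fin → ¬syn: {Closed, SynRcvd, SynSent}.
States satisfying EF (fin → ¬syn): {Closed, SynRcvd, SynSent, Listen, Estab, FinWait}.
States satisfying ¬EF (fin → ¬syn): ∅.

none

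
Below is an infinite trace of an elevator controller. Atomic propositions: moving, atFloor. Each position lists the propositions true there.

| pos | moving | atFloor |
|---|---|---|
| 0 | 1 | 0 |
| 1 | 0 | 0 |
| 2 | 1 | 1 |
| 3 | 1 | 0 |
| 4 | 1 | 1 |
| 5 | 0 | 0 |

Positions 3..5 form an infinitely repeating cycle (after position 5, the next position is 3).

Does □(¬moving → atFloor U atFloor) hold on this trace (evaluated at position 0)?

¬moving → atFloor U atFloor must hold at every position from 0 onward. It fails at position 1, so □(¬moving → atFloor U atFloor) is false.
Positions where ¬moving holds: 1, 5.
Check atFloor U atFloor at each: 1→fails, 5→fails.

Violated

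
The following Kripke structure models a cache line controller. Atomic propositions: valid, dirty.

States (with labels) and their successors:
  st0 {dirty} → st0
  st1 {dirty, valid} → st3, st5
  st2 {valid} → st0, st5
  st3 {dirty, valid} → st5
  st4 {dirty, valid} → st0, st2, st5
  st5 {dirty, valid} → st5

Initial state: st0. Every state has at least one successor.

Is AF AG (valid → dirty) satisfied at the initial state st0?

Holds

States satisfying AG (valid → dirty): {st0, st1, st3, st5}.
States satisfying AF AG (valid → dirty): {st0, st1, st2, st3, st4, st5}.
st0 ∈ Sat(AF AG (valid → dirty)).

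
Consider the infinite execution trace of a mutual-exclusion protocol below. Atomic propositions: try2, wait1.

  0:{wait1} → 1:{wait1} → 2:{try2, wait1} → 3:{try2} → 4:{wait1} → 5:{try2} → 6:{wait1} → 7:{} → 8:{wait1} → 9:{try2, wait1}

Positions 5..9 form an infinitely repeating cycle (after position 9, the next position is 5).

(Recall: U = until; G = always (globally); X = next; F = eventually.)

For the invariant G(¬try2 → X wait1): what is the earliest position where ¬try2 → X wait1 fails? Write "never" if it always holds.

Check ¬try2 → X wait1 at each position in order: 0 ✓, 1 ✓, 2 ✓, 3 ✓.
At position 4 the labels are {wait1} and the next position 5 has {try2}, so ¬try2 → X wait1 is false there. This is the first violation.

4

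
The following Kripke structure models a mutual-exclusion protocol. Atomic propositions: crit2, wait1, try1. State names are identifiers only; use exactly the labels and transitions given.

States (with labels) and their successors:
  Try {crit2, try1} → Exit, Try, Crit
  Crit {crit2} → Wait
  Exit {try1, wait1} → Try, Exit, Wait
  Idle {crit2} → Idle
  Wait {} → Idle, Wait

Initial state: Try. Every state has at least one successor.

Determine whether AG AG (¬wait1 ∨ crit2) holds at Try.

Violated

States satisfying AG (¬wait1 ∨ crit2): {Crit, Idle, Wait}.
States satisfying AG AG (¬wait1 ∨ crit2): {Crit, Idle, Wait}.
Exit is reachable from Try and violates AG (¬wait1 ∨ crit2), so AG fails at Try.
Try ∉ Sat(AG AG (¬wait1 ∨ crit2)).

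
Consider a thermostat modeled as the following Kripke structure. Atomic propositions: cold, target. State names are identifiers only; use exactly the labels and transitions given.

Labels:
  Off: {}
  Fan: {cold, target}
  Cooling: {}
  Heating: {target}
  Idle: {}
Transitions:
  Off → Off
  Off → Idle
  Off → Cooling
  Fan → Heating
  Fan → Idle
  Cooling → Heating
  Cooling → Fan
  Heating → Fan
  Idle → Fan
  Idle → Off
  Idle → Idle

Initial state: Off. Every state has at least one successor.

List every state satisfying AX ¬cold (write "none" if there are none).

{Off, Fan}

States satisfying ¬cold: {Off, Cooling, Heating, Idle}.
States satisfying AX ¬cold: {Off, Fan}.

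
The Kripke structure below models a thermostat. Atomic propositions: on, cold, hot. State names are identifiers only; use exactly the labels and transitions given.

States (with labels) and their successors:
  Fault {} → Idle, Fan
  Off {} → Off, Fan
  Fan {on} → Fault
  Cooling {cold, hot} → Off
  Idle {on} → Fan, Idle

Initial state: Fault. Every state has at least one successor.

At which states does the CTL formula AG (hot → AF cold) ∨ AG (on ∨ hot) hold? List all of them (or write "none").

{Fault, Off, Fan, Cooling, Idle}

States satisfying hot → AF cold: {Fault, Off, Fan, Cooling, Idle}.
States satisfying AG (hot → AF cold): {Fault, Off, Fan, Cooling, Idle}.
States satisfying on ∨ hot: {Fan, Cooling, Idle}.
States satisfying AG (on ∨ hot): ∅.
States satisfying AG (hot → AF cold) ∨ AG (on ∨ hot): {Fault, Off, Fan, Cooling, Idle}.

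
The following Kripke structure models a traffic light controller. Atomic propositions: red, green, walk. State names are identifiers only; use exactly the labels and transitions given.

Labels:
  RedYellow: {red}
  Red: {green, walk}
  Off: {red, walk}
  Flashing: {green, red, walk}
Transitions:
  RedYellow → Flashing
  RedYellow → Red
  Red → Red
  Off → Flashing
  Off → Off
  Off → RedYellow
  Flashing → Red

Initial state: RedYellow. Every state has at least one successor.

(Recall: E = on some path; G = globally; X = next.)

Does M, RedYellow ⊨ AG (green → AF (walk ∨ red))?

Holds

States satisfying green → AF (walk ∨ red): {RedYellow, Red, Off, Flashing}.
States satisfying AG (green → AF (walk ∨ red)): {RedYellow, Red, Off, Flashing}.
Every state reachable from RedYellow satisfies green → AF (walk ∨ red).
RedYellow ∈ Sat(AG (green → AF (walk ∨ red))).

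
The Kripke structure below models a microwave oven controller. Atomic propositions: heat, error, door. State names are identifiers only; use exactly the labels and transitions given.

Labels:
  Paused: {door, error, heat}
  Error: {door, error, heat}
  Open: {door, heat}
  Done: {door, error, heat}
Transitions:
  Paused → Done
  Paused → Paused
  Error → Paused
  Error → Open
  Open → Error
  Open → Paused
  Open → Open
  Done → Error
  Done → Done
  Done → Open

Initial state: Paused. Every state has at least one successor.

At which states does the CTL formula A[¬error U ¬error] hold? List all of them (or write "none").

{Open}

States satisfying ¬error: {Open}.
States satisfying A[¬error U ¬error]: {Open}.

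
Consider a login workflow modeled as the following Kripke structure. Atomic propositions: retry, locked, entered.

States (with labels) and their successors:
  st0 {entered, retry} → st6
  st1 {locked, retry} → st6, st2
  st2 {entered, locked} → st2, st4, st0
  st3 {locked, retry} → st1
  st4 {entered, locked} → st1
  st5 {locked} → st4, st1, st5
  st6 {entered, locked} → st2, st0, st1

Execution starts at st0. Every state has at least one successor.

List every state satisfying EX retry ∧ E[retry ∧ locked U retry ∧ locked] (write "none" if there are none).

{st3}

States satisfying retry: {st0, st1, st3}.
States satisfying EX retry: {st2, st3, st4, st5, st6}.
States satisfying retry ∧ locked: {st1, st3}.
States satisfying E[retry ∧ locked U retry ∧ locked]: {st1, st3}.
States satisfying EX retry ∧ E[retry ∧ locked U retry ∧ locked]: {st3}.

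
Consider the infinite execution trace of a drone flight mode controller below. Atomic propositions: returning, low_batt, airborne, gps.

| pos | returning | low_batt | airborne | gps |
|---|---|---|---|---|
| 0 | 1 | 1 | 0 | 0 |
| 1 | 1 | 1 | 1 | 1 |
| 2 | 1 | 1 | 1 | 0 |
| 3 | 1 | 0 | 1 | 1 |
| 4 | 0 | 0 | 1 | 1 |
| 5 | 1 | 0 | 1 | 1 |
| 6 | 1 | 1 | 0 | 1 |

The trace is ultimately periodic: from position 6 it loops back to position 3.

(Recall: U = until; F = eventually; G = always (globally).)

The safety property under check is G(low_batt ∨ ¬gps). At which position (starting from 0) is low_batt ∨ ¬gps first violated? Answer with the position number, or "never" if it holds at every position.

Check low_batt ∨ ¬gps at each position in order: 0 ✓, 1 ✓, 2 ✓.
At position 3 the labels are {airborne, gps, returning}, so low_batt ∨ ¬gps is false there. This is the first violation.

3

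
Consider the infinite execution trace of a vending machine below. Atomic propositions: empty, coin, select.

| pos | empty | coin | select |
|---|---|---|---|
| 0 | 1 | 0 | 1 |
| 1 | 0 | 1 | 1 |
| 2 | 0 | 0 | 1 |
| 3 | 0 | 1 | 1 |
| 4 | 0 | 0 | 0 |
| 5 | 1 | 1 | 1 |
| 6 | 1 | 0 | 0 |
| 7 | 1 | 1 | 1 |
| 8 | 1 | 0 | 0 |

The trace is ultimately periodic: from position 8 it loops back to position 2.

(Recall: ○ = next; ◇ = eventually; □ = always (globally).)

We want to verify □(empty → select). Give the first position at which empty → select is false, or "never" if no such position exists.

Check empty → select at each position in order: 0 ✓, 1 ✓, 2 ✓, 3 ✓, 4 ✓, 5 ✓.
At position 6 the labels are {empty}, so empty → select is false there. This is the first violation.

6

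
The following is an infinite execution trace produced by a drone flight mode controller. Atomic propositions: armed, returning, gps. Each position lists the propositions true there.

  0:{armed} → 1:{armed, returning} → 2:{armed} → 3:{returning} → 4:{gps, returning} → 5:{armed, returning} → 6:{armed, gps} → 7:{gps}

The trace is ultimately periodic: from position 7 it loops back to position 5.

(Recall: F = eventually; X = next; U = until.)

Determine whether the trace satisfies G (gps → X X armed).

Holds

gps → X X armed holds at every position 0..7, and those are all positions ever visited, so G (gps → X X armed) holds.
Positions where gps holds: 4, 6, 7.
Check X X armed at each: 4→ok, 6→ok, 7→ok.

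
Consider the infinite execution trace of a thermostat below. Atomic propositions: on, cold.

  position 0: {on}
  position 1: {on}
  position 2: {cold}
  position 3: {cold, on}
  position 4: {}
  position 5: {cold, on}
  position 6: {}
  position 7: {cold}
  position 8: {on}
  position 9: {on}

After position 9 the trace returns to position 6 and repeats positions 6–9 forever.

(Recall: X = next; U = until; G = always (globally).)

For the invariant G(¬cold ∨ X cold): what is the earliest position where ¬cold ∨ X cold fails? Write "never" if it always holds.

3

Check ¬cold ∨ X cold at each position in order: 0 ✓, 1 ✓, 2 ✓.
At position 3 the labels are {cold, on} and the next position 4 has {}, so ¬cold ∨ X cold is false there. This is the first violation.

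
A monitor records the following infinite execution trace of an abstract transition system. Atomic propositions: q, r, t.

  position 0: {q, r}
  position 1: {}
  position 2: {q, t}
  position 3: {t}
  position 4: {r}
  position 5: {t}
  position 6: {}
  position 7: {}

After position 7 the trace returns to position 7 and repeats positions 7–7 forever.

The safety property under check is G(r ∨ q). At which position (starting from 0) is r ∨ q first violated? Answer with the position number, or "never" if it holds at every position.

1

Check r ∨ q at each position in order: 0 ✓.
At position 1 the labels are {}, so r ∨ q is false there. This is the first violation.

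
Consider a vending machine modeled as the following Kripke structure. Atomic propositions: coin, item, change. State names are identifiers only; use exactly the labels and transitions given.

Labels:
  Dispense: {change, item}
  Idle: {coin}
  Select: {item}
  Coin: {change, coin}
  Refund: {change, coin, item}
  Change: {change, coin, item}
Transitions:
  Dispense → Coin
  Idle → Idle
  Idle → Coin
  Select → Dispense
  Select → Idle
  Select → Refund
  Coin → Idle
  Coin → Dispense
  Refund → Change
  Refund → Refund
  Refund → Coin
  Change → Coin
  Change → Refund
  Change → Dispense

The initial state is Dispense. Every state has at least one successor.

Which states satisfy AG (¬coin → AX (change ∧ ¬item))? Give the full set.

{Dispense, Idle, Coin, Refund, Change}

States satisfying ¬coin → AX (change ∧ ¬item): {Dispense, Idle, Coin, Refund, Change}.
States satisfying AG (¬coin → AX (change ∧ ¬item)): {Dispense, Idle, Coin, Refund, Change}.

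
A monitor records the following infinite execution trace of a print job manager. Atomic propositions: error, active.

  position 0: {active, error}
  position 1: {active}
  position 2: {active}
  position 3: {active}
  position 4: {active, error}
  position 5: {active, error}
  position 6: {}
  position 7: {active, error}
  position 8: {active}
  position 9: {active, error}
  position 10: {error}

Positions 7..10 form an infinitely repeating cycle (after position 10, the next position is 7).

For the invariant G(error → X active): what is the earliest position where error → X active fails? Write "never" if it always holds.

Check error → X active at each position in order: 0 ✓, 1 ✓, 2 ✓, 3 ✓, 4 ✓.
At position 5 the labels are {active, error} and the next position 6 has {}, so error → X active is false there. This is the first violation.

5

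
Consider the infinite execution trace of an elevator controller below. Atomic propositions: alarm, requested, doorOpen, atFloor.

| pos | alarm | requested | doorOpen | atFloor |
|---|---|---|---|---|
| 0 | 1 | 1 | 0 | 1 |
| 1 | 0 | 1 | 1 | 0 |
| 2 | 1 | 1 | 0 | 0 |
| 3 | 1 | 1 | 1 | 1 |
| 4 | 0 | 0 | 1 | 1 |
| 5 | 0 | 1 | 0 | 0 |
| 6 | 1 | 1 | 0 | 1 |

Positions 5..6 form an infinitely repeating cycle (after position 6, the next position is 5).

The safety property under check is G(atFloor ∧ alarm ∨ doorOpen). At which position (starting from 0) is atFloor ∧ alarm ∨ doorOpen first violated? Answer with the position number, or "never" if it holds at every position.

2

Check atFloor ∧ alarm ∨ doorOpen at each position in order: 0 ✓, 1 ✓.
At position 2 the labels are {alarm, requested}, so atFloor ∧ alarm ∨ doorOpen is false there. This is the first violation.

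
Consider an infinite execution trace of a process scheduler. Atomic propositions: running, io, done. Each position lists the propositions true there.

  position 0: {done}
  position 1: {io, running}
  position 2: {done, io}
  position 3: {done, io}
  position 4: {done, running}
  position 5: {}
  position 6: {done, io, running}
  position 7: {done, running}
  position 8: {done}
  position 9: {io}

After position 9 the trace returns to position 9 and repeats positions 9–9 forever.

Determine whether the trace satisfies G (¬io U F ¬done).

Holds

¬io U F ¬done holds at every position 0..9, and those are all positions ever visited, so G (¬io U F ¬done) holds.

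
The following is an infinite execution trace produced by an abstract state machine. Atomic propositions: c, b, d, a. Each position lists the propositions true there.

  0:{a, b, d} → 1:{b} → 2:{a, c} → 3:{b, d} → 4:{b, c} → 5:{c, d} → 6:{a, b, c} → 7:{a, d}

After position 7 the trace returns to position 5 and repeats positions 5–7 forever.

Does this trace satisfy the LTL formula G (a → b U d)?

Does not hold

a → b U d must hold at every position from 0 onward. It fails at position 2, so G (a → b U d) is false.
Positions where a holds: 0, 2, 6, 7.
Check b U d at each: 0→ok, 2→fails, 6→ok, 7→ok.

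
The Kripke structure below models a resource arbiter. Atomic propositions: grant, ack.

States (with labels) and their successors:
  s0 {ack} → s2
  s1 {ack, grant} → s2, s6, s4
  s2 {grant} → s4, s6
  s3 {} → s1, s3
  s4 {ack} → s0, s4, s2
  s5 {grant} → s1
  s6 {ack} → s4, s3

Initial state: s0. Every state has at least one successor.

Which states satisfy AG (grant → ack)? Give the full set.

States satisfying grant → ack: {s0, s1, s3, s4, s6}.
States satisfying AG (grant → ack): ∅.

none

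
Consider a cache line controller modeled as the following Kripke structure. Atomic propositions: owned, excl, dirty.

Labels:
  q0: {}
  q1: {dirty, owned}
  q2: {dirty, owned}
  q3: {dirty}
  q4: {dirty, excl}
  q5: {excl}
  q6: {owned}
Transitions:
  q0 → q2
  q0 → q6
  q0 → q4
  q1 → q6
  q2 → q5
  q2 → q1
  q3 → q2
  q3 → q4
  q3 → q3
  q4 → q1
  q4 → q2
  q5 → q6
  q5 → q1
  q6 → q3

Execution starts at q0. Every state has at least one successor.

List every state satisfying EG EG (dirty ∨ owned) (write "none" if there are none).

States satisfying EG (dirty ∨ owned): {q1, q2, q3, q4, q6}.
States satisfying EG EG (dirty ∨ owned): {q1, q2, q3, q4, q6}.

{q1, q2, q3, q4, q6}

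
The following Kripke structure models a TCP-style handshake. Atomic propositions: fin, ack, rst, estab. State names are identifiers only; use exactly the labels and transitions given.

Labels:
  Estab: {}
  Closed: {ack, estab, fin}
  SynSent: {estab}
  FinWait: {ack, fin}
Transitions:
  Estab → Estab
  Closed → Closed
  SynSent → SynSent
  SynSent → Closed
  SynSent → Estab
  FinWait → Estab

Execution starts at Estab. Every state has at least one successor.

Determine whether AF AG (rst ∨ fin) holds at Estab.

States satisfying AG (rst ∨ fin): {Closed}.
States satisfying AF AG (rst ∨ fin): {Closed}.
There is a path from Estab along which AG (rst ∨ fin) never holds.
Estab ∉ Sat(AF AG (rst ∨ fin)).

Violated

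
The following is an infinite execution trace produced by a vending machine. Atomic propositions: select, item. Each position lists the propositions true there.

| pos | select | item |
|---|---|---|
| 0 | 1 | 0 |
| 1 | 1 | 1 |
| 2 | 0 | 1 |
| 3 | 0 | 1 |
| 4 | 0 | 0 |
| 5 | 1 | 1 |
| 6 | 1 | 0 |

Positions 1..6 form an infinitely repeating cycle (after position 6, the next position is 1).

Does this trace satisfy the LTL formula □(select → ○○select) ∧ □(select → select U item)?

Violated

select → ○○select must hold at every position from 0 onward. It fails at position 0, so □(select → ○○select) is false.
Positions where select holds: 0, 1, 5, 6.
Check ○○select at each: 0→fails, 1→fails, 5→ok, 6→fails.
select → select U item holds at every position 0..6, and those are all positions ever visited, so □(select → select U item) holds.
Positions where select holds: 0, 1, 5, 6.
Check select U item at each: 0→ok, 1→ok, 5→ok, 6→ok.
At position 0: □(select → ○○select) is false; □(select → select U item) is true; so □(select → ○○select) ∧ □(select → select U item) is false.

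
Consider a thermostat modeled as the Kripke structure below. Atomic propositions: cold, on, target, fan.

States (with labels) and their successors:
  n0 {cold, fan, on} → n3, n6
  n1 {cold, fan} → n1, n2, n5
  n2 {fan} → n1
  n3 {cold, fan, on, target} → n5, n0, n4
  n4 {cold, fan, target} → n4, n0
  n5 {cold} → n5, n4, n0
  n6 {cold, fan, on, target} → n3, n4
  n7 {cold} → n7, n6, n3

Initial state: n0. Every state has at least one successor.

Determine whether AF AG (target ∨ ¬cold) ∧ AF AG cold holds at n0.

States satisfying AG (target ∨ ¬cold): ∅.
States satisfying AF AG (target ∨ ¬cold): ∅.
States satisfying AG cold: {n0, n3, n4, n5, n6, n7}.
States satisfying AF AG cold: {n0, n3, n4, n5, n6, n7}.
States satisfying AF AG (target ∨ ¬cold) ∧ AF AG cold: ∅.
n0 ∉ Sat(AF AG (target ∨ ¬cold) ∧ AF AG cold).

Does not hold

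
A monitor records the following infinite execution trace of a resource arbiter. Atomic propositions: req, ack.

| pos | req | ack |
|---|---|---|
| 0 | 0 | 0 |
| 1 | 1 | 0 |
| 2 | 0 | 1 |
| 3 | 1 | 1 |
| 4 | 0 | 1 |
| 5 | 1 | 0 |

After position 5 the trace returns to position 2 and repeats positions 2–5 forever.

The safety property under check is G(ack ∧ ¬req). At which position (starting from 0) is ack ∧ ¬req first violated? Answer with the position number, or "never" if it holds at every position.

At position 0 the labels are {}, so ack ∧ ¬req is false there. This is the first violation.

0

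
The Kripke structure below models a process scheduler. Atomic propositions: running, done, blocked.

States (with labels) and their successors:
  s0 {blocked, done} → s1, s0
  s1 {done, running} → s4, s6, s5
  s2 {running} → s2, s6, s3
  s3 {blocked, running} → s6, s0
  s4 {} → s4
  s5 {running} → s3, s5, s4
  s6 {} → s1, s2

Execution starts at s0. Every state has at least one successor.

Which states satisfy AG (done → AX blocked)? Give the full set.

{s4}

States satisfying done → AX blocked: {s2, s3, s4, s5, s6}.
States satisfying AG (done → AX blocked): {s4}.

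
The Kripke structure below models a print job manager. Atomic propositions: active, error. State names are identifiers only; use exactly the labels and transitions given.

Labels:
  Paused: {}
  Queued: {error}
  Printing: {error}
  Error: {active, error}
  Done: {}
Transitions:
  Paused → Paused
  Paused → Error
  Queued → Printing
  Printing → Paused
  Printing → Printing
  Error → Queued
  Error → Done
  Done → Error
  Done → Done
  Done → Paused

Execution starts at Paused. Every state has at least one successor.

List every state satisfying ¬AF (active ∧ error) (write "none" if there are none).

{Paused, Queued, Printing, Done}

States satisfying active ∧ error: {Error}.
States satisfying AF (active ∧ error): {Error}.
States satisfying ¬AF (active ∧ error): {Paused, Queued, Printing, Done}.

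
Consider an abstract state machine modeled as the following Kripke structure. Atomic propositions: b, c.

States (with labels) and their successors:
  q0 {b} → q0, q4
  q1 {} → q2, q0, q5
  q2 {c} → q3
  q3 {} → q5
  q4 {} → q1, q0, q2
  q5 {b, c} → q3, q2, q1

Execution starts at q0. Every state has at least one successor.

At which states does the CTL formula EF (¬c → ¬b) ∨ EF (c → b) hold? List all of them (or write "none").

{q0, q1, q2, q3, q4, q5}

States satisfying ¬c → ¬b: {q1, q2, q3, q4, q5}.
States satisfying EF (¬c → ¬b): {q0, q1, q2, q3, q4, q5}.
States satisfying c → b: {q0, q1, q3, q4, q5}.
States satisfying EF (c → b): {q0, q1, q2, q3, q4, q5}.
States satisfying EF (¬c → ¬b) ∨ EF (c → b): {q0, q1, q2, q3, q4, q5}.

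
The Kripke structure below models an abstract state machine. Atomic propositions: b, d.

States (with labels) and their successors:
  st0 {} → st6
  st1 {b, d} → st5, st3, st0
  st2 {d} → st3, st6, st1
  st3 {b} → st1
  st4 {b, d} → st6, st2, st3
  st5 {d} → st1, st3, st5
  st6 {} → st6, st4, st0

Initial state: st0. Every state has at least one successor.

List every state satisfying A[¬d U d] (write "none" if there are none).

{st1, st2, st3, st4, st5}

States satisfying ¬d: {st0, st3, st6}.
States satisfying d: {st1, st2, st4, st5}.
States satisfying A[¬d U d]: {st1, st2, st3, st4, st5}.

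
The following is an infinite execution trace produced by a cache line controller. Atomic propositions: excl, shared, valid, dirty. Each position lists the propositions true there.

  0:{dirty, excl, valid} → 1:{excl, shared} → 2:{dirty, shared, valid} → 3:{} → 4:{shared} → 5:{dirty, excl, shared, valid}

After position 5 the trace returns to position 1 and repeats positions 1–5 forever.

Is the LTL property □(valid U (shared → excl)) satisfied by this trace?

Does not hold

valid U (shared → excl) must hold at every position from 0 onward. It fails at position 4, so □(valid U (shared → excl)) is false.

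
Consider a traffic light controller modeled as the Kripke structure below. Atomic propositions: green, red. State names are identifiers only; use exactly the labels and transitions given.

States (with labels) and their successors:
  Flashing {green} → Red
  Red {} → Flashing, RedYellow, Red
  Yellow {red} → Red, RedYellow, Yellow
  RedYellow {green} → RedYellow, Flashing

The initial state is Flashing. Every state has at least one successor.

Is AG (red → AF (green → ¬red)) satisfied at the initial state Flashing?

Holds

States satisfying red → AF (green → ¬red): {Flashing, Red, Yellow, RedYellow}.
States satisfying AG (red → AF (green → ¬red)): {Flashing, Red, Yellow, RedYellow}.
Every state reachable from Flashing satisfies red → AF (green → ¬red).
Flashing ∈ Sat(AG (red → AF (green → ¬red))).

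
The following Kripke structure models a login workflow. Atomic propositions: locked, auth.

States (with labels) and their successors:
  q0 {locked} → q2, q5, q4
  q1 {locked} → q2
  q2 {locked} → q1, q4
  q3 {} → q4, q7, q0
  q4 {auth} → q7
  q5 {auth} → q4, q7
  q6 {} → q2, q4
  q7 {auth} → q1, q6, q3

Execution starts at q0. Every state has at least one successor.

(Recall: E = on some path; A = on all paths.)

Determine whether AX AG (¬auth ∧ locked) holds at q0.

Violated

States satisfying AG (¬auth ∧ locked): ∅.
States satisfying AX AG (¬auth ∧ locked): ∅.
q0 ∉ Sat(AX AG (¬auth ∧ locked)).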